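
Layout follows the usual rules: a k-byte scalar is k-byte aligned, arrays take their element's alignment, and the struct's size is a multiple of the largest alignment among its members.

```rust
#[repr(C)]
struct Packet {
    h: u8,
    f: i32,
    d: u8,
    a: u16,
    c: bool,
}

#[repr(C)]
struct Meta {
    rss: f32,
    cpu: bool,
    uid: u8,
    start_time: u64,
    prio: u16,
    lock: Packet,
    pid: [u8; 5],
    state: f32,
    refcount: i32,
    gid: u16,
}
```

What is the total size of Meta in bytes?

56 bytes

Packet: @0: h [1B, align 1] → 1; +3 pad (align 4); @4: f [4B, align 4] → 8; @8: d [1B, align 1] → 9; +1 pad (align 2); @10: a [2B, align 2] → 12; @12: c [1B, align 1] → 13; +3 tail pad (align 4); size 16, align 4
@0: rss [4B, align 4] → 4
@4: cpu [1B, align 1] → 5
@5: uid [1B, align 1] → 6
+2 pad (align 8)
@8: start_time [8B, align 8] → 16
@16: prio [2B, align 2] → 18
+2 pad (align 4)
@20: lock [16B, align 4] → 36
@36: pid [5B, align 1] → 41
+3 pad (align 4)
@44: state [4B, align 4] → 48
@48: refcount [4B, align 4] → 52
@52: gid [2B, align 2] → 54
+2 tail pad (align 8)
size 56, align 8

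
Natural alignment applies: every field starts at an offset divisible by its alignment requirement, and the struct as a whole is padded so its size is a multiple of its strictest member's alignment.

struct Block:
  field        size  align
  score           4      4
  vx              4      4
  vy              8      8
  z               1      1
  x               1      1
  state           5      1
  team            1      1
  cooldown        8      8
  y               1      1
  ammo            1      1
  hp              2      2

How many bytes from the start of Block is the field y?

32

@0: score [4B, align 4] → 4
@4: vx [4B, align 4] → 8
@8: vy [8B, align 8] → 16
@16: z [1B, align 1] → 17
@17: x [1B, align 1] → 18
@18: state [5B, align 1] → 23
@23: team [1B, align 1] → 24
@24: cooldown [8B, align 8] → 32
@32: y [1B, align 1] → 33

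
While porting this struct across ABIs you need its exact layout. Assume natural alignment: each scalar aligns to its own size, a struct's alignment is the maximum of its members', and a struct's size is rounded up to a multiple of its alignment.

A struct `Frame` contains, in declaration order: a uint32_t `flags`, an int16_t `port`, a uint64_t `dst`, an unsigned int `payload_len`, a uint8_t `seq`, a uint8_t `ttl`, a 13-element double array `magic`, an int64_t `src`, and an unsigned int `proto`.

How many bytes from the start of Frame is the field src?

flags at 0 (size 4, align 4) → ends 4
port at 4 (size 2, align 2) → ends 6
pad 2 to align 8 for dst
dst at 8 (size 8, align 8) → ends 16
payload_len at 16 (size 4, align 4) → ends 20
seq at 20 (size 1, align 1) → ends 21
ttl at 21 (size 1, align 1) → ends 22
pad 2 to align 8 for magic
magic at 24 (size 104, align 8) → ends 128
src at 128 (size 8, align 8) → ends 136

128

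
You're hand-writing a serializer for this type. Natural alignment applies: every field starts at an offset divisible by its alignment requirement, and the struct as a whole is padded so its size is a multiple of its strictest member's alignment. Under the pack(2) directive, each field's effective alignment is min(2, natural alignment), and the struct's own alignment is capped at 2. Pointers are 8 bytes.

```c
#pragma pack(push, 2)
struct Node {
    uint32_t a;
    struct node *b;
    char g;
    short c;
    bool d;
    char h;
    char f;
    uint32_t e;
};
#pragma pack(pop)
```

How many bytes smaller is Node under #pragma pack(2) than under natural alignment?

8

natural layout:
  @0: a [4B, align 4] → 4
  +4 pad (align 8)
  @8: b [8B, align 8] → 16
  @16: g [1B, align 1] → 17
  +1 pad (align 2)
  @18: c [2B, align 2] → 20
  @20: d [1B, align 1] → 21
  @21: h [1B, align 1] → 22
  @22: f [1B, align 1] → 23
  +1 pad (align 4)
  @24: e [4B, align 4] → 28
  +4 tail pad (align 8)
  size 32, align 8
packed(2) layout:
  @0: a [4B, align 2] → 4
  @4: b [8B, align 2] → 12
  @12: g [1B, align 1] → 13
  +1 pad (align 2)
  @14: c [2B, align 2] → 16
  @16: d [1B, align 1] → 17
  @17: h [1B, align 1] → 18
  @18: f [1B, align 1] → 19
  +1 pad (align 2)
  @20: e [4B, align 2] → 24
  size 24, align 2
32 − 24 = 8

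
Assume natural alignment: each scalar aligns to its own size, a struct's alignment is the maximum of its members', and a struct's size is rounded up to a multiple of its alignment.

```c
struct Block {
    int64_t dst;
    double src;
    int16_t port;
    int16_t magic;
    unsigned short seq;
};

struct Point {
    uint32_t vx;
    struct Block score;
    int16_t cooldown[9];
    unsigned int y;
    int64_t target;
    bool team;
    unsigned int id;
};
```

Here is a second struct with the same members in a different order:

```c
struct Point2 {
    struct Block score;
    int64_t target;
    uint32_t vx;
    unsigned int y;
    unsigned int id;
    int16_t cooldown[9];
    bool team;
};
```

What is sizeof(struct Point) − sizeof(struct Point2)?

8

Block: @0: dst [8B, align 8] → 8; @8: src [8B, align 8] → 16; @16: port [2B, align 2] → 18; @18: magic [2B, align 2] → 20; @20: seq [2B, align 2] → 22; +2 tail pad (align 8); size 24, align 8
@0: vx [4B, align 4] → 4
+4 pad (align 8)
@8: score [24B, align 8] → 32
@32: cooldown [18B, align 2] → 50
+2 pad (align 4)
@52: y [4B, align 4] → 56
@56: target [8B, align 8] → 64
@64: team [1B, align 1] → 65
+3 pad (align 4)
@68: id [4B, align 4] → 72
size 72, align 8
— Point2 —
@0: score [24B, align 8] → 24
@24: target [8B, align 8] → 32
@32: vx [4B, align 4] → 36
@36: y [4B, align 4] → 40
@40: id [4B, align 4] → 44
@44: cooldown [18B, align 2] → 62
@62: team [1B, align 1] → 63
+1 tail pad (align 8)
size 64, align 8
72 − 64 = 8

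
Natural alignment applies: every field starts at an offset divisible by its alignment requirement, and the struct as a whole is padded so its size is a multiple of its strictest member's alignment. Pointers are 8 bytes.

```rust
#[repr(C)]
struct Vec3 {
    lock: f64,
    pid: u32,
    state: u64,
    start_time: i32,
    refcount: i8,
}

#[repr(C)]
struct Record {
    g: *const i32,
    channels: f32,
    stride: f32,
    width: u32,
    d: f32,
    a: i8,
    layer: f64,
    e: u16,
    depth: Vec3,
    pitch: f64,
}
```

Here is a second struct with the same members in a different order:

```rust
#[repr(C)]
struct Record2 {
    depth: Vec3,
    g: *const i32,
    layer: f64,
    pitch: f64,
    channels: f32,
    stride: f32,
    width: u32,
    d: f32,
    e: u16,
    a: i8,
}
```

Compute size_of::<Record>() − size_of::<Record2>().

Vec3: 0..8  lock  (8B, 8-aligned); 8..12  pid  (4B, 4-aligned); 12..16  -- padding (4B); 16..24  state  (8B, 8-aligned); 24..28  start_time  (4B, 4-aligned); 28..29  refcount  (1B, 1-aligned); 29..32  -- tail padding (3B); sizeof = 32, alignof = 8
0..8  g  (8B, 8-aligned)
8..12  channels  (4B, 4-aligned)
12..16  stride  (4B, 4-aligned)
16..20  width  (4B, 4-aligned)
20..24  d  (4B, 4-aligned)
24..25  a  (1B, 1-aligned)
25..32  -- padding (7B)
32..40  layer  (8B, 8-aligned)
40..42  e  (2B, 2-aligned)
42..48  -- padding (6B)
48..80  depth  (32B, 8-aligned)
80..88  pitch  (8B, 8-aligned)
sizeof = 88, alignof = 8
— Record2 —
0..32  depth  (32B, 8-aligned)
32..40  g  (8B, 8-aligned)
40..48  layer  (8B, 8-aligned)
48..56  pitch  (8B, 8-aligned)
56..60  channels  (4B, 4-aligned)
60..64  stride  (4B, 4-aligned)
64..68  width  (4B, 4-aligned)
68..72  d  (4B, 4-aligned)
72..74  e  (2B, 2-aligned)
74..75  a  (1B, 1-aligned)
75..80  -- tail padding (5B)
sizeof = 80, alignof = 8
88 − 80 = 8

8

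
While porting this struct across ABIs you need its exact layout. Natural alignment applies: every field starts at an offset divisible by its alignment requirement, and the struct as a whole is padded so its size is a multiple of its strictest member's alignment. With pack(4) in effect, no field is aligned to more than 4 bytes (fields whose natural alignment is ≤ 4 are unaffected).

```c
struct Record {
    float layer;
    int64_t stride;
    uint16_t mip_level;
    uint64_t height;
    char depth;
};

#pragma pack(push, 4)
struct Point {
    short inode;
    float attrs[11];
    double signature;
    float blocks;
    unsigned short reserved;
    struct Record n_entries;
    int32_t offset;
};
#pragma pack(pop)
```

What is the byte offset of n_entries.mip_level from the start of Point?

Record: @0: layer [4B, align 4] → 4; +4 pad (align 8); @8: stride [8B, align 8] → 16; @16: mip_level [2B, align 2] → 18; +6 pad (align 8); @24: height [8B, align 8] → 32; @32: depth [1B, align 1] → 33; +7 tail pad (align 8); size 40, align 8
@0: inode [2B, align 2] → 2
+2 pad (align 4)
@4: attrs [44B, align 4] → 48
@48: signature [8B, align 4] → 56
@56: blocks [4B, align 4] → 60
@60: reserved [2B, align 2] → 62
+2 pad (align 4)
@64: n_entries [40B, align 4] → 104
within Record: mip_level at 16
64 + 16 = 80

80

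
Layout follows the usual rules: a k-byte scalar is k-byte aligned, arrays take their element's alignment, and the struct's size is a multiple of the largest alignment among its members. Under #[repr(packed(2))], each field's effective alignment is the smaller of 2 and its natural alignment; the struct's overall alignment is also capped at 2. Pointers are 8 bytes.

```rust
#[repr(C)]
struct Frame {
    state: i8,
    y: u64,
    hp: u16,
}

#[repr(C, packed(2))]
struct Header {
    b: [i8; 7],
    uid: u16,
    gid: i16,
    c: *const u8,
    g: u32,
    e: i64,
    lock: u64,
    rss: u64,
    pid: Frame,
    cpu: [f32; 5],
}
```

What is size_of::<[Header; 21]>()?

Frame: state at 0 (size 1, align 1) → ends 1; pad 7 to align 8 for y; y at 8 (size 8, align 8) → ends 16; hp at 16 (size 2, align 2) → ends 18; tail pad 6 to reach multiple of 8; total 24 bytes, alignment 8
b at 0 (size 7, align 1) → ends 7
pad 1 to align 2 for uid
uid at 8 (size 2, align 2) → ends 10
gid at 10 (size 2, align 2) → ends 12
c at 12 (size 8, align 2) → ends 20
g at 20 (size 4, align 2) → ends 24
e at 24 (size 8, align 2) → ends 32
lock at 32 (size 8, align 2) → ends 40
rss at 40 (size 8, align 2) → ends 48
pid at 48 (size 24, align 2) → ends 72
cpu at 72 (size 20, align 2) → ends 92
total 92 bytes, alignment 2
array of 21: 21 × 92 = 1932

1932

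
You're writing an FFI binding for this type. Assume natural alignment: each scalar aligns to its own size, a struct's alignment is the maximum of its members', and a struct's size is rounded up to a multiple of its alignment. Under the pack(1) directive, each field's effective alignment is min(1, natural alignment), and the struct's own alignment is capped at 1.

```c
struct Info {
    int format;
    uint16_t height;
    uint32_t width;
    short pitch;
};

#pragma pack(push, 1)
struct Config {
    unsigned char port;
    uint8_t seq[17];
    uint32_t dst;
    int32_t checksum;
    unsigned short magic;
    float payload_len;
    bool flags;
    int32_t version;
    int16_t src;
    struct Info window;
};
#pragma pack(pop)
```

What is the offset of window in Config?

Info: format at 0 (size 4, align 4) → ends 4; height at 4 (size 2, align 2) → ends 6; pad 2 to align 4 for width; width at 8 (size 4, align 4) → ends 12; pitch at 12 (size 2, align 2) → ends 14; tail pad 2 to reach multiple of 4; total 16 bytes, alignment 4
port at 0 (size 1, align 1) → ends 1
seq at 1 (size 17, align 1) → ends 18
dst at 18 (size 4, align 1) → ends 22
checksum at 22 (size 4, align 1) → ends 26
magic at 26 (size 2, align 1) → ends 28
payload_len at 28 (size 4, align 1) → ends 32
flags at 32 (size 1, align 1) → ends 33
version at 33 (size 4, align 1) → ends 37
src at 37 (size 2, align 1) → ends 39
window at 39 (size 16, align 1) → ends 55

39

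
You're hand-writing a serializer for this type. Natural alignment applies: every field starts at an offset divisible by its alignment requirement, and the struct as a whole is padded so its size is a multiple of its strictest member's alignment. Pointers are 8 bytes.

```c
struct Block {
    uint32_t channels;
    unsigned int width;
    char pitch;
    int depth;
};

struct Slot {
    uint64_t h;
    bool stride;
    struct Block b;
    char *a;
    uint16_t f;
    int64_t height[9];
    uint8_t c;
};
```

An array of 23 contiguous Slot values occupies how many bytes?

2944

Block: @0: channels [4B, align 4] → 4; @4: width [4B, align 4] → 8; @8: pitch [1B, align 1] → 9; +3 pad (align 4); @12: depth [4B, align 4] → 16; size 16, align 4
@0: h [8B, align 8] → 8
@8: stride [1B, align 1] → 9
+3 pad (align 4)
@12: b [16B, align 4] → 28
+4 pad (align 8)
@32: a [8B, align 8] → 40
@40: f [2B, align 2] → 42
+6 pad (align 8)
@48: height [72B, align 8] → 120
@120: c [1B, align 1] → 121
+7 tail pad (align 8)
size 128, align 8
array of 23: 23 × 128 = 2944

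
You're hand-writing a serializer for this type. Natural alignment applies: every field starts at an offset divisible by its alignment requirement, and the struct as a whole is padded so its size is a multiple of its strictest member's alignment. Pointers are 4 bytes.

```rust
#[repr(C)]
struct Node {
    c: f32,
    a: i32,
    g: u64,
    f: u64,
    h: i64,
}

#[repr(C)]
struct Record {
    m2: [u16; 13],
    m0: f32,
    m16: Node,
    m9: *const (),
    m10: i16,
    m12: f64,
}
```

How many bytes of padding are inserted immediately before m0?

2

Node: c at 0 (size 4, align 4) → ends 4; a at 4 (size 4, align 4) → ends 8; g at 8 (size 8, align 8) → ends 16; f at 16 (size 8, align 8) → ends 24; h at 24 (size 8, align 8) → ends 32; total 32 bytes, alignment 8
m2 at 0 (size 26, align 2) → ends 26
pad 2 to align 4 for m0
m0 at 28 (size 4, align 4) → ends 32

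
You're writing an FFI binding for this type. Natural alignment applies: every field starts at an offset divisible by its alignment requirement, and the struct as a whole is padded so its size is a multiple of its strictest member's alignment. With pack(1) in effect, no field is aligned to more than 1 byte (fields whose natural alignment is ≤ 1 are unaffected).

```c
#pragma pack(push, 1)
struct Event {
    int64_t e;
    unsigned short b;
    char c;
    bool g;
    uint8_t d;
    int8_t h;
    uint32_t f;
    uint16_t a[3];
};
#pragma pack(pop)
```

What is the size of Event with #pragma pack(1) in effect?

24

0..8  e  (8B, 1-aligned)
8..10  b  (2B, 1-aligned)
10..11  c  (1B, 1-aligned)
11..12  g  (1B, 1-aligned)
12..13  d  (1B, 1-aligned)
13..14  h  (1B, 1-aligned)
14..18  f  (4B, 1-aligned)
18..24  a  (6B, 1-aligned)
sizeof = 24, alignof = 1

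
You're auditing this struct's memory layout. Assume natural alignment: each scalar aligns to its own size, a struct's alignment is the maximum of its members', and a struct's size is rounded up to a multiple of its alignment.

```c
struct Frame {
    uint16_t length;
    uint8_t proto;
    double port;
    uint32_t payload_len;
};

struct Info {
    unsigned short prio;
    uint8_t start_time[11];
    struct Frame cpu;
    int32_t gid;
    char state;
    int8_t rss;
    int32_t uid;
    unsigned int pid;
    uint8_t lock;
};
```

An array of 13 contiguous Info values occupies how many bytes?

832

Frame: @0: length [2B, align 2] → 2; @2: proto [1B, align 1] → 3; +5 pad (align 8); @8: port [8B, align 8] → 16; @16: payload_len [4B, align 4] → 20; +4 tail pad (align 8); size 24, align 8
@0: prio [2B, align 2] → 2
@2: start_time [11B, align 1] → 13
+3 pad (align 8)
@16: cpu [24B, align 8] → 40
@40: gid [4B, align 4] → 44
@44: state [1B, align 1] → 45
@45: rss [1B, align 1] → 46
+2 pad (align 4)
@48: uid [4B, align 4] → 52
@52: pid [4B, align 4] → 56
@56: lock [1B, align 1] → 57
+7 tail pad (align 8)
size 64, align 8
array of 13: 13 × 64 = 832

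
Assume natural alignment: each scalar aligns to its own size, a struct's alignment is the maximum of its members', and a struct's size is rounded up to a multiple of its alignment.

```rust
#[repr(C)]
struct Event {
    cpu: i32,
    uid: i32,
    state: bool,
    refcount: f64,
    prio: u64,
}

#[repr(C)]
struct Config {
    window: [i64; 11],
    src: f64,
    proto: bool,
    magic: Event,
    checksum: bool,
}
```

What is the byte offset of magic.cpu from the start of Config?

104

Event: 0..4  cpu  (4B, 4-aligned); 4..8  uid  (4B, 4-aligned); 8..9  state  (1B, 1-aligned); 9..16  -- padding (7B); 16..24  refcount  (8B, 8-aligned); 24..32  prio  (8B, 8-aligned); sizeof = 32, alignof = 8
0..88  window  (88B, 8-aligned)
88..96  src  (8B, 8-aligned)
96..97  proto  (1B, 1-aligned)
97..104  -- padding (7B)
104..136  magic  (32B, 8-aligned)
within Event: cpu at 0
104 + 0 = 104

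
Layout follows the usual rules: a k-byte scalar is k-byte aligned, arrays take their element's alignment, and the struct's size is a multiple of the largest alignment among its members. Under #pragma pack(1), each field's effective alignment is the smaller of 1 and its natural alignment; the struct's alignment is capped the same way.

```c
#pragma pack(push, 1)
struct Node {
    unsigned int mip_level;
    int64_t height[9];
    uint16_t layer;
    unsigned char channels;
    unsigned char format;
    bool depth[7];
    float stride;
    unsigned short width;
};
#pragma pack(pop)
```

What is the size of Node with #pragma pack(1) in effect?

93

@0: mip_level [4B, align 1] → 4
@4: height [72B, align 1] → 76
@76: layer [2B, align 1] → 78
@78: channels [1B, align 1] → 79
@79: format [1B, align 1] → 80
@80: depth [7B, align 1] → 87
@87: stride [4B, align 1] → 91
@91: width [2B, align 1] → 93
size 93, align 1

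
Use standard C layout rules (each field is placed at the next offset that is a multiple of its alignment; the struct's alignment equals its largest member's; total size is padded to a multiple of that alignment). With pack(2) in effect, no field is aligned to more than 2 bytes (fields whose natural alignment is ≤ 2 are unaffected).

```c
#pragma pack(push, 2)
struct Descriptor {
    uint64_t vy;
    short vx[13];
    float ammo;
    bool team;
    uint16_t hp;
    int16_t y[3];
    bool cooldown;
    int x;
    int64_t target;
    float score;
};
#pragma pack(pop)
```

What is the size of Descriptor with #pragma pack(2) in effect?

66

vy at 0 (size 8, align 2) → ends 8
vx at 8 (size 26, align 2) → ends 34
ammo at 34 (size 4, align 2) → ends 38
team at 38 (size 1, align 1) → ends 39
pad 1 to align 2 for hp
hp at 40 (size 2, align 2) → ends 42
y at 42 (size 6, align 2) → ends 48
cooldown at 48 (size 1, align 1) → ends 49
pad 1 to align 2 for x
x at 50 (size 4, align 2) → ends 54
target at 54 (size 8, align 2) → ends 62
score at 62 (size 4, align 2) → ends 66
total 66 bytes, alignment 2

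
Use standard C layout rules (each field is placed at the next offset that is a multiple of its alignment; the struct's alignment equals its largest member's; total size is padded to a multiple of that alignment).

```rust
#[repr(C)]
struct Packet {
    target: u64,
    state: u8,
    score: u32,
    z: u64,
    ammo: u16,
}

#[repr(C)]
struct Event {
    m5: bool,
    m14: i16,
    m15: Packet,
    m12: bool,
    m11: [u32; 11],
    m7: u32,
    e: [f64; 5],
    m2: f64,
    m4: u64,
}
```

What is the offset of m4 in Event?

144

Packet: 0..8  target  (8B, 8-aligned); 8..9  state  (1B, 1-aligned); 9..12  -- padding (3B); 12..16  score  (4B, 4-aligned); 16..24  z  (8B, 8-aligned); 24..26  ammo  (2B, 2-aligned); 26..32  -- tail padding (6B); sizeof = 32, alignof = 8
0..1  m5  (1B, 1-aligned)
1..2  -- padding (1B)
2..4  m14  (2B, 2-aligned)
4..8  -- padding (4B)
8..40  m15  (32B, 8-aligned)
40..41  m12  (1B, 1-aligned)
41..44  -- padding (3B)
44..88  m11  (44B, 4-aligned)
88..92  m7  (4B, 4-aligned)
92..96  -- padding (4B)
96..136  e  (40B, 8-aligned)
136..144  m2  (8B, 8-aligned)
144..152  m4  (8B, 8-aligned)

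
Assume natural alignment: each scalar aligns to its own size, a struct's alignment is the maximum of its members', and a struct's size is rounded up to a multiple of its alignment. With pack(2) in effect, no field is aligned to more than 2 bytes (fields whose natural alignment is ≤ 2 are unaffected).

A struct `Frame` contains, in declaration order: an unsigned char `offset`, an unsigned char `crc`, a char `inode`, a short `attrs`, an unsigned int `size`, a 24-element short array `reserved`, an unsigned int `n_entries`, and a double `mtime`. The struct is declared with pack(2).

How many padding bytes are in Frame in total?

0..1  offset  (1B, 1-aligned)
1..2  crc  (1B, 1-aligned)
2..3  inode  (1B, 1-aligned)
3..4  -- padding (1B)
4..6  attrs  (2B, 2-aligned)
6..10  size  (4B, 2-aligned)
10..58  reserved  (48B, 2-aligned)
58..62  n_entries  (4B, 2-aligned)
62..70  mtime  (8B, 2-aligned)
sizeof = 70, alignof = 2
data bytes 69, size 70 → padding 1

1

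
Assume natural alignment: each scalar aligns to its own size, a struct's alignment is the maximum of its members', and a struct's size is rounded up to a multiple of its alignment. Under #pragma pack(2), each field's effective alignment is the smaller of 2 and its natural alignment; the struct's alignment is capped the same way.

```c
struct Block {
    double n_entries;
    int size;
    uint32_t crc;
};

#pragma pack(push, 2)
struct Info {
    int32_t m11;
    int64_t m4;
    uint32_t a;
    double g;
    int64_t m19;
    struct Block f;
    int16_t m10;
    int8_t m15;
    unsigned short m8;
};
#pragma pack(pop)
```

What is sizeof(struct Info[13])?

Block: 0..8  n_entries  (8B, 8-aligned); 8..12  size  (4B, 4-aligned); 12..16  crc  (4B, 4-aligned); sizeof = 16, alignof = 8
0..4  m11  (4B, 2-aligned)
4..12  m4  (8B, 2-aligned)
12..16  a  (4B, 2-aligned)
16..24  g  (8B, 2-aligned)
24..32  m19  (8B, 2-aligned)
32..48  f  (16B, 2-aligned)
48..50  m10  (2B, 2-aligned)
50..51  m15  (1B, 1-aligned)
51..52  -- padding (1B)
52..54  m8  (2B, 2-aligned)
sizeof = 54, alignof = 2
array of 13: 13 × 54 = 702

702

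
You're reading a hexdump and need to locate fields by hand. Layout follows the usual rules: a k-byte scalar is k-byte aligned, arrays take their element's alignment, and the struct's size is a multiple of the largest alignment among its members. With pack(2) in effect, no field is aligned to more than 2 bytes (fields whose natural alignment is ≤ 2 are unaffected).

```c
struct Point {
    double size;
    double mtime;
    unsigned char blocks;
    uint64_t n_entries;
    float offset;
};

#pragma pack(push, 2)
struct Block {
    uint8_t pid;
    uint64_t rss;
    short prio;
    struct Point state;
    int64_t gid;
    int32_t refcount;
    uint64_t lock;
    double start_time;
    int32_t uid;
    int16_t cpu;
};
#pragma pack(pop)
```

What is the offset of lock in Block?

64

Point: @0: size [8B, align 8] → 8; @8: mtime [8B, align 8] → 16; @16: blocks [1B, align 1] → 17; +7 pad (align 8); @24: n_entries [8B, align 8] → 32; @32: offset [4B, align 4] → 36; +4 tail pad (align 8); size 40, align 8
@0: pid [1B, align 1] → 1
+1 pad (align 2)
@2: rss [8B, align 2] → 10
@10: prio [2B, align 2] → 12
@12: state [40B, align 2] → 52
@52: gid [8B, align 2] → 60
@60: refcount [4B, align 2] → 64
@64: lock [8B, align 2] → 72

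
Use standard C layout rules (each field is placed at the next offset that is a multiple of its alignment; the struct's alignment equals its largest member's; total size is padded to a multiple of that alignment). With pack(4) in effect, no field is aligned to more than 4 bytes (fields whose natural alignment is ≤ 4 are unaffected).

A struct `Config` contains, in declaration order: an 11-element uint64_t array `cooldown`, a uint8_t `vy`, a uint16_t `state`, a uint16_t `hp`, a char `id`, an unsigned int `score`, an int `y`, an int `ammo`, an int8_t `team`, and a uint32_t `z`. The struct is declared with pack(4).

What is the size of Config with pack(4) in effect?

cooldown at 0 (size 88, align 4) → ends 88
vy at 88 (size 1, align 1) → ends 89
pad 1 to align 2 for state
state at 90 (size 2, align 2) → ends 92
hp at 92 (size 2, align 2) → ends 94
id at 94 (size 1, align 1) → ends 95
pad 1 to align 4 for score
score at 96 (size 4, align 4) → ends 100
y at 100 (size 4, align 4) → ends 104
ammo at 104 (size 4, align 4) → ends 108
team at 108 (size 1, align 1) → ends 109
pad 3 to align 4 for z
z at 112 (size 4, align 4) → ends 116
total 116 bytes, alignment 4

116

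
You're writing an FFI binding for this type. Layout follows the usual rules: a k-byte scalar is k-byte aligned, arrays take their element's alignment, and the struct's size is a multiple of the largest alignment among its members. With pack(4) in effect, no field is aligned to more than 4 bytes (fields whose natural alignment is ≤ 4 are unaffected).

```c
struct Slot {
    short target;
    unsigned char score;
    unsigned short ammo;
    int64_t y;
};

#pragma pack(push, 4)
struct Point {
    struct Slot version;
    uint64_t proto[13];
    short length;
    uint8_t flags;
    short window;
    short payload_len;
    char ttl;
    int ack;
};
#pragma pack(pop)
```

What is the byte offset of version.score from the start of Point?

Slot: 0..2  target  (2B, 2-aligned); 2..3  score  (1B, 1-aligned); 3..4  -- padding (1B); 4..6  ammo  (2B, 2-aligned); 6..8  -- padding (2B); 8..16  y  (8B, 8-aligned); sizeof = 16, alignof = 8
0..16  version  (16B, 4-aligned)
within Slot: score at 2
0 + 2 = 2

2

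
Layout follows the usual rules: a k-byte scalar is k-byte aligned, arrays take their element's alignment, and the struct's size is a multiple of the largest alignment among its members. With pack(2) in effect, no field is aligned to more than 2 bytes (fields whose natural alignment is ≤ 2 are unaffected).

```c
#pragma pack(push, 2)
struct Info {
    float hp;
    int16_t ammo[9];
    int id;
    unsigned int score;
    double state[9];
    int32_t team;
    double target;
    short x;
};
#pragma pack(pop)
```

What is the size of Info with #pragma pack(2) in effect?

@0: hp [4B, align 2] → 4
@4: ammo [18B, align 2] → 22
@22: id [4B, align 2] → 26
@26: score [4B, align 2] → 30
@30: state [72B, align 2] → 102
@102: team [4B, align 2] → 106
@106: target [8B, align 2] → 114
@114: x [2B, align 2] → 116
size 116, align 2

116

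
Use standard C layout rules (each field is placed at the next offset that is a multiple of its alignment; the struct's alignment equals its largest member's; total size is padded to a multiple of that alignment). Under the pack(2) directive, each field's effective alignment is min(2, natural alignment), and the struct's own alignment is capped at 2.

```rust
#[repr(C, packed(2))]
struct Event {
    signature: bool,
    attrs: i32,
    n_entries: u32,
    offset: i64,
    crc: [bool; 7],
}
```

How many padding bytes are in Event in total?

0..1  signature  (1B, 1-aligned)
1..2  -- padding (1B)
2..6  attrs  (4B, 2-aligned)
6..10  n_entries  (4B, 2-aligned)
10..18  offset  (8B, 2-aligned)
18..25  crc  (7B, 1-aligned)
25..26  -- tail padding (1B)
sizeof = 26, alignof = 2
data bytes 24, size 26 → padding 2

2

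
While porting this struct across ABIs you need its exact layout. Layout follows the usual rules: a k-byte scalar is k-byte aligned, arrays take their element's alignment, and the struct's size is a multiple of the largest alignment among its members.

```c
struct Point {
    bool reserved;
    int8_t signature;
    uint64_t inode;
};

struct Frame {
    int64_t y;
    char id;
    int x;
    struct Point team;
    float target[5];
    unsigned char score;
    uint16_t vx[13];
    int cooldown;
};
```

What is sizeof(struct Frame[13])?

1144

Point: 0..1  reserved  (1B, 1-aligned); 1..2  signature  (1B, 1-aligned); 2..8  -- padding (6B); 8..16  inode  (8B, 8-aligned); sizeof = 16, alignof = 8
0..8  y  (8B, 8-aligned)
8..9  id  (1B, 1-aligned)
9..12  -- padding (3B)
12..16  x  (4B, 4-aligned)
16..32  team  (16B, 8-aligned)
32..52  target  (20B, 4-aligned)
52..53  score  (1B, 1-aligned)
53..54  -- padding (1B)
54..80  vx  (26B, 2-aligned)
80..84  cooldown  (4B, 4-aligned)
84..88  -- tail padding (4B)
sizeof = 88, alignof = 8
array of 13: 13 × 88 = 1144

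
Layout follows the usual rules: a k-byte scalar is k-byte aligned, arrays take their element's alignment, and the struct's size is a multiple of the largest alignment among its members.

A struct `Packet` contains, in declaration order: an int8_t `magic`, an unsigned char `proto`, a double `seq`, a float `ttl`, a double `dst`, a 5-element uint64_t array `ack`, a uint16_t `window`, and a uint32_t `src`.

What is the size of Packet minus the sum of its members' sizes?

12

magic at 0 (size 1, align 1) → ends 1
proto at 1 (size 1, align 1) → ends 2
pad 6 to align 8 for seq
seq at 8 (size 8, align 8) → ends 16
ttl at 16 (size 4, align 4) → ends 20
pad 4 to align 8 for dst
dst at 24 (size 8, align 8) → ends 32
ack at 32 (size 40, align 8) → ends 72
window at 72 (size 2, align 2) → ends 74
pad 2 to align 4 for src
src at 76 (size 4, align 4) → ends 80
total 80 bytes, alignment 8
data bytes 68, size 80 → padding 12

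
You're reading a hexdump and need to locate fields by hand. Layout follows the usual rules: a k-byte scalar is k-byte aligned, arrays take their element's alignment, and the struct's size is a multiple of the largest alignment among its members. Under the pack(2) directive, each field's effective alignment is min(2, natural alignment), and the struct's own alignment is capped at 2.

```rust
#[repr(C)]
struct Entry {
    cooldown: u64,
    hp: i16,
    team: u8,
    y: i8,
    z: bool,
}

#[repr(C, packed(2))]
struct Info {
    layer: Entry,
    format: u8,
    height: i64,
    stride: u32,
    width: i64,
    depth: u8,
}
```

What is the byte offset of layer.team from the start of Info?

Entry: @0: cooldown [8B, align 8] → 8; @8: hp [2B, align 2] → 10; @10: team [1B, align 1] → 11; @11: y [1B, align 1] → 12; @12: z [1B, align 1] → 13; +3 tail pad (align 8); size 16, align 8
@0: layer [16B, align 2] → 16
within Entry: team at 10
0 + 10 = 10

10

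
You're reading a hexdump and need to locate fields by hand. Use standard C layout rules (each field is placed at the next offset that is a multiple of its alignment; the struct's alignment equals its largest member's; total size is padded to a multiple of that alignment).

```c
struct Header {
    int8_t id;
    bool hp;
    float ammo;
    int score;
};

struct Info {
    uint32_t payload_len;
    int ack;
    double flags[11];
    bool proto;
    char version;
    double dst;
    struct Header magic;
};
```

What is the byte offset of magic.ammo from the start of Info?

Header: @0: id [1B, align 1] → 1; @1: hp [1B, align 1] → 2; +2 pad (align 4); @4: ammo [4B, align 4] → 8; @8: score [4B, align 4] → 12; size 12, align 4
@0: payload_len [4B, align 4] → 4
@4: ack [4B, align 4] → 8
@8: flags [88B, align 8] → 96
@96: proto [1B, align 1] → 97
@97: version [1B, align 1] → 98
+6 pad (align 8)
@104: dst [8B, align 8] → 112
@112: magic [12B, align 4] → 124
within Header: ammo at 4
112 + 4 = 116

116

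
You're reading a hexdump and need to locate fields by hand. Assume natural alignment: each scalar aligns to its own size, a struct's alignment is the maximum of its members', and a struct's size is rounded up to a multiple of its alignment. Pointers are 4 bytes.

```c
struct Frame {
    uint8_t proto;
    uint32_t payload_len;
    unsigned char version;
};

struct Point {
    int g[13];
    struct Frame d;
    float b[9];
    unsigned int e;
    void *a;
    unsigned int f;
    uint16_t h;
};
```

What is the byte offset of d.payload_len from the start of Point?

56

Frame: proto at 0 (size 1, align 1) → ends 1; pad 3 to align 4 for payload_len; payload_len at 4 (size 4, align 4) → ends 8; version at 8 (size 1, align 1) → ends 9; tail pad 3 to reach multiple of 4; total 12 bytes, alignment 4
g at 0 (size 52, align 4) → ends 52
d at 52 (size 12, align 4) → ends 64
within Frame: payload_len at 4
52 + 4 = 56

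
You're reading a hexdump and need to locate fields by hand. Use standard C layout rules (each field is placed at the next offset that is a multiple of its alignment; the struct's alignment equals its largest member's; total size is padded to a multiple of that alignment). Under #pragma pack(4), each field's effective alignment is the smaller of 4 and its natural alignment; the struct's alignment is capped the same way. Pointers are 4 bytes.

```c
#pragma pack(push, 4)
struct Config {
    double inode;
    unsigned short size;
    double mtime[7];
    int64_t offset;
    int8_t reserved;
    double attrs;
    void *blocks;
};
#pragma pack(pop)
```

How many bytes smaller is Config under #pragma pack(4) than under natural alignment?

12

natural layout:
  @0: inode [8B, align 8] → 8
  @8: size [2B, align 2] → 10
  +6 pad (align 8)
  @16: mtime [56B, align 8] → 72
  @72: offset [8B, align 8] → 80
  @80: reserved [1B, align 1] → 81
  +7 pad (align 8)
  @88: attrs [8B, align 8] → 96
  @96: blocks [4B, align 4] → 100
  +4 tail pad (align 8)
  size 104, align 8
packed(4) layout:
  @0: inode [8B, align 4] → 8
  @8: size [2B, align 2] → 10
  +2 pad (align 4)
  @12: mtime [56B, align 4] → 68
  @68: offset [8B, align 4] → 76
  @76: reserved [1B, align 1] → 77
  +3 pad (align 4)
  @80: attrs [8B, align 4] → 88
  @88: blocks [4B, align 4] → 92
  size 92, align 4
104 − 92 = 12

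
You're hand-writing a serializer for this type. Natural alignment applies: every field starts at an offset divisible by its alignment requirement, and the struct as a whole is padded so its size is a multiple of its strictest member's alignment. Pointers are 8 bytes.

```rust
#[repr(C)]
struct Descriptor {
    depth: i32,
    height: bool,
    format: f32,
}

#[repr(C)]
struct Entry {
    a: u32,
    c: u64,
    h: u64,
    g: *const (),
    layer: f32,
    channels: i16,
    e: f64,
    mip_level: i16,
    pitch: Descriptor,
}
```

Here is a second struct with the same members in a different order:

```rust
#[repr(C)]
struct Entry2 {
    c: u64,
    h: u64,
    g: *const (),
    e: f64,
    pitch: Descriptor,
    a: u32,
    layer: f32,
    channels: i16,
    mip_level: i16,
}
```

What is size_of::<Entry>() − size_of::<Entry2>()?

Descriptor: depth at 0 (size 4, align 4) → ends 4; height at 4 (size 1, align 1) → ends 5; pad 3 to align 4 for format; format at 8 (size 4, align 4) → ends 12; total 12 bytes, alignment 4
a at 0 (size 4, align 4) → ends 4
pad 4 to align 8 for c
c at 8 (size 8, align 8) → ends 16
h at 16 (size 8, align 8) → ends 24
g at 24 (size 8, align 8) → ends 32
layer at 32 (size 4, align 4) → ends 36
channels at 36 (size 2, align 2) → ends 38
pad 2 to align 8 for e
e at 40 (size 8, align 8) → ends 48
mip_level at 48 (size 2, align 2) → ends 50
pad 2 to align 4 for pitch
pitch at 52 (size 12, align 4) → ends 64
total 64 bytes, alignment 8
— Entry2 —
c at 0 (size 8, align 8) → ends 8
h at 8 (size 8, align 8) → ends 16
g at 16 (size 8, align 8) → ends 24
e at 24 (size 8, align 8) → ends 32
pitch at 32 (size 12, align 4) → ends 44
a at 44 (size 4, align 4) → ends 48
layer at 48 (size 4, align 4) → ends 52
channels at 52 (size 2, align 2) → ends 54
mip_level at 54 (size 2, align 2) → ends 56
total 56 bytes, alignment 8
64 − 56 = 8

8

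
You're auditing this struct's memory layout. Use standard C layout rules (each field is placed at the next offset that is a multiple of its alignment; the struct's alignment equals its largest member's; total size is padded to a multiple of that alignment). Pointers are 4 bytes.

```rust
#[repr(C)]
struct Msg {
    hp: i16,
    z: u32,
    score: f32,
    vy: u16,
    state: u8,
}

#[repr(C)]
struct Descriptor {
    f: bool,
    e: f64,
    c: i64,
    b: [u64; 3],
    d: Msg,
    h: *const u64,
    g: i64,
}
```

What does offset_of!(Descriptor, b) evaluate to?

24

Msg: @0: hp [2B, align 2] → 2; +2 pad (align 4); @4: z [4B, align 4] → 8; @8: score [4B, align 4] → 12; @12: vy [2B, align 2] → 14; @14: state [1B, align 1] → 15; +1 tail pad (align 4); size 16, align 4
@0: f [1B, align 1] → 1
+7 pad (align 8)
@8: e [8B, align 8] → 16
@16: c [8B, align 8] → 24
@24: b [24B, align 8] → 48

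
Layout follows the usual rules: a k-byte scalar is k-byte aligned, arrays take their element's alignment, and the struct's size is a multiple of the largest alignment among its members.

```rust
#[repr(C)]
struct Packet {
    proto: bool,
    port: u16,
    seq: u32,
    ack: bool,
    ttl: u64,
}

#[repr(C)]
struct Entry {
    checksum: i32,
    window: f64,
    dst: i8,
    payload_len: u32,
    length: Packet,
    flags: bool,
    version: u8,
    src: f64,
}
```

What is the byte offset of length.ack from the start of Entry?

Packet: 0..1  proto  (1B, 1-aligned); 1..2  -- padding (1B); 2..4  port  (2B, 2-aligned); 4..8  seq  (4B, 4-aligned); 8..9  ack  (1B, 1-aligned); 9..16  -- padding (7B); 16..24  ttl  (8B, 8-aligned); sizeof = 24, alignof = 8
0..4  checksum  (4B, 4-aligned)
4..8  -- padding (4B)
8..16  window  (8B, 8-aligned)
16..17  dst  (1B, 1-aligned)
17..20  -- padding (3B)
20..24  payload_len  (4B, 4-aligned)
24..48  length  (24B, 8-aligned)
within Packet: ack at 8
24 + 8 = 32

32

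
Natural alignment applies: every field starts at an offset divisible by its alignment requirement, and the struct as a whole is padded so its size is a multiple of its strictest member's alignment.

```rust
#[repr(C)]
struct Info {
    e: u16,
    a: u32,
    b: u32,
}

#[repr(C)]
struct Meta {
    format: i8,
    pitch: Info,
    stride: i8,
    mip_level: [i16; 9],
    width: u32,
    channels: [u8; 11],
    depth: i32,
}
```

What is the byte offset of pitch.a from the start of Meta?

8

Info: 0..2  e  (2B, 2-aligned); 2..4  -- padding (2B); 4..8  a  (4B, 4-aligned); 8..12  b  (4B, 4-aligned); sizeof = 12, alignof = 4
0..1  format  (1B, 1-aligned)
1..4  -- padding (3B)
4..16  pitch  (12B, 4-aligned)
within Info: a at 4
4 + 4 = 8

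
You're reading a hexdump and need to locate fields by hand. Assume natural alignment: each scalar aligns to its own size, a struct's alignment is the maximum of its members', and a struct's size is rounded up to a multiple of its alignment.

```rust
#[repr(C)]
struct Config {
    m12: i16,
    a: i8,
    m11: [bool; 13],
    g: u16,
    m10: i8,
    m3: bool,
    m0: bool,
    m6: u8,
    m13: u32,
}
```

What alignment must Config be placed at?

4

member alignments: m12=2, a=1, m11=1, g=2, m10=1, m3=1, m0=1, m6=1, m13=4
max = 4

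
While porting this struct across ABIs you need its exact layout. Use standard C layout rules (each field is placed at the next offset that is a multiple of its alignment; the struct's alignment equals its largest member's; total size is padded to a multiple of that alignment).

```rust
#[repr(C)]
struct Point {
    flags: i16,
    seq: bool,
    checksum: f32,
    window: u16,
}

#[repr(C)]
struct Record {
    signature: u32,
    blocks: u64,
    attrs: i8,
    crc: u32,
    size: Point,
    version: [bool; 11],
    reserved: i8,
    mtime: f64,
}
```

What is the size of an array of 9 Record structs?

504

Point: @0: flags [2B, align 2] → 2; @2: seq [1B, align 1] → 3; +1 pad (align 4); @4: checksum [4B, align 4] → 8; @8: window [2B, align 2] → 10; +2 tail pad (align 4); size 12, align 4
@0: signature [4B, align 4] → 4
+4 pad (align 8)
@8: blocks [8B, align 8] → 16
@16: attrs [1B, align 1] → 17
+3 pad (align 4)
@20: crc [4B, align 4] → 24
@24: size [12B, align 4] → 36
@36: version [11B, align 1] → 47
@47: reserved [1B, align 1] → 48
@48: mtime [8B, align 8] → 56
size 56, align 8
array of 9: 9 × 56 = 504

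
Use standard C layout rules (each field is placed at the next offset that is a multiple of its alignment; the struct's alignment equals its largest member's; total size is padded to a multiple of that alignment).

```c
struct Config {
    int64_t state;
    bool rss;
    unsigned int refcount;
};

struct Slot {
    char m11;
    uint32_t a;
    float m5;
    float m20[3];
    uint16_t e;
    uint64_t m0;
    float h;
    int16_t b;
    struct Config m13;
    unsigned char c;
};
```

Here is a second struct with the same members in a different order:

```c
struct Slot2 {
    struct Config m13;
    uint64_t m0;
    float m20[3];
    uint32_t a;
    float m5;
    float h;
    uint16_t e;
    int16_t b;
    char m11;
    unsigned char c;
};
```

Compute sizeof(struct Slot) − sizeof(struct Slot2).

Config: state at 0 (size 8, align 8) → ends 8; rss at 8 (size 1, align 1) → ends 9; pad 3 to align 4 for refcount; refcount at 12 (size 4, align 4) → ends 16; total 16 bytes, alignment 8
m11 at 0 (size 1, align 1) → ends 1
pad 3 to align 4 for a
a at 4 (size 4, align 4) → ends 8
m5 at 8 (size 4, align 4) → ends 12
m20 at 12 (size 12, align 4) → ends 24
e at 24 (size 2, align 2) → ends 26
pad 6 to align 8 for m0
m0 at 32 (size 8, align 8) → ends 40
h at 40 (size 4, align 4) → ends 44
b at 44 (size 2, align 2) → ends 46
pad 2 to align 8 for m13
m13 at 48 (size 16, align 8) → ends 64
c at 64 (size 1, align 1) → ends 65
tail pad 7 to reach multiple of 8
total 72 bytes, alignment 8
— Slot2 —
m13 at 0 (size 16, align 8) → ends 16
m0 at 16 (size 8, align 8) → ends 24
m20 at 24 (size 12, align 4) → ends 36
a at 36 (size 4, align 4) → ends 40
m5 at 40 (size 4, align 4) → ends 44
h at 44 (size 4, align 4) → ends 48
e at 48 (size 2, align 2) → ends 50
b at 50 (size 2, align 2) → ends 52
m11 at 52 (size 1, align 1) → ends 53
c at 53 (size 1, align 1) → ends 54
tail pad 2 to reach multiple of 8
total 56 bytes, alignment 8
72 − 56 = 16

16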